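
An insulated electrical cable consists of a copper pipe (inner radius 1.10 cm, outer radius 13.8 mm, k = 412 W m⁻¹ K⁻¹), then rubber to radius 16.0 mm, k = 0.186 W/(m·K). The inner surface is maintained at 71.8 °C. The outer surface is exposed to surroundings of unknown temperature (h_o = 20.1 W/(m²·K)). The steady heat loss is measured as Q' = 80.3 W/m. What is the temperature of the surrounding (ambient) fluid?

T_out = 21.9 °C

Sum the resistances:
  R'_copper = ln(0.0138/0.0110)/(2πk) = 0.2268/(2π·412) = 8.760×10^-5 m·K/W
  R'_rubber = ln(0.0160/0.0138)/(2πk) = 0.1479/(2π·0.186) = 0.1266 m·K/W
  R'_conv,out = 1/(2πr h) = 1/(2π·0.0160·20.1) = 0.4949 m·K/W
ΣR = 0.6215 m·K/W
ΔT = Q'·ΣR = 80.3 × 0.6215 = 49.91 K
Heat flows outward, so T_out = T_in − ΔT = 71.8 − 49.91 = 21.9 °C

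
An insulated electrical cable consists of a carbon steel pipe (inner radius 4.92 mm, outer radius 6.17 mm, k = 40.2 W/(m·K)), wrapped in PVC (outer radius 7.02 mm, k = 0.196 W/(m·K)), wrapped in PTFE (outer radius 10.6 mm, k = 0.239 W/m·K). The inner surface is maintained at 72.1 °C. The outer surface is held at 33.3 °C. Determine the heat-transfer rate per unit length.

Q' = 102 W/m

Treat each layer as a resistance in series:
  R'_carbon steel = ln(0.00617/0.00492)/(2πk) = 0.2264/(2π·40.2) = 8.963×10^-4 m·K/W
  R'_PVC = ln(0.00702/0.00617)/(2πk) = 0.1291/(2π·0.196) = 0.1048 m·K/W
  R'_PTFE = ln(0.0106/0.00702)/(2πk) = 0.4121/(2π·0.239) = 0.2744 m·K/W
ΣR = 8.963×10^-4 + 0.1048 + 0.2744 = 0.3801 m·K/W
Q' = ΔT/ΣR = (72.1 °C − 33.3 °C)/0.3801 = 102 W/m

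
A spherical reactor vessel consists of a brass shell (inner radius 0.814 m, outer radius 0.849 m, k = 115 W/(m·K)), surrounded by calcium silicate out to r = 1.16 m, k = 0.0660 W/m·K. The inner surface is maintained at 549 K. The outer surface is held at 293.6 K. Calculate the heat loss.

Q = 671 W

Treat each layer as a resistance in series:
  R_brass = (1/0.814 − 1/0.849)/(4πk) = 0.05064/(4π·115) = 3.505×10^-5 K/W
  R_calcium silicate = (1/0.849 − 1/1.16)/(4πk) = 0.3158/(4π·0.0660) = 0.3808 K/W
ΣR = 3.505×10^-5 + 0.3808 = 0.3808 K/W
Q = ΔT/ΣR = (549 K − 293.6 K)/0.3808 = 671 W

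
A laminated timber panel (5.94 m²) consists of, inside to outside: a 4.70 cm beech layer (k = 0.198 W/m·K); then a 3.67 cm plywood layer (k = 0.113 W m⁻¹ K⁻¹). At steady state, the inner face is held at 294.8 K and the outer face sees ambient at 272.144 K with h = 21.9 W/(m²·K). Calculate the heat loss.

Q = 221 W

Series thermal resistances, inner to outer:
  R_beech = L/(kA) = 0.0470/(0.198·5.94) = 0.03996 K/W
  R_plywood = L/(kA) = 0.0367/(0.113·5.94) = 0.05468 K/W
  R_conv,out = 1/(hA) = 1/(21.9·5.94) = 0.007687 K/W
ΣR = 0.03996 + 0.05468 + 0.007687 = 0.1023 K/W
Q = ΔT/ΣR = (294.8 K − 272.144 K)/0.1023 = 221 W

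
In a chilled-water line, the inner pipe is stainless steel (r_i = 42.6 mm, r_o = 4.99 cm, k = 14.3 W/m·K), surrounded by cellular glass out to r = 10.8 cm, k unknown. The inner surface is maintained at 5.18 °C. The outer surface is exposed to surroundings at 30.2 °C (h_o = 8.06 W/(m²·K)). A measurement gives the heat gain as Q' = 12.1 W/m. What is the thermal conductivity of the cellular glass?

k = 0.0653 W/m·K

ΣR = ΔT/Q' = |5.18 − 30.2|/12.1 = 2.068 m·K/W
Known resistances:
  R'_stainless steel = ln(0.0499/0.0426)/(2πk) = 0.1582/(2π·14.3) = 0.001760 m·K/W
  R'_conv,out = 1/(2πr h) = 1/(2π·0.108·8.06) = 0.1828 m·K/W
R_cellular glass = ΣR − ΣR_known = 2.068 − 0.1846 = 1.883 m·K/W
ln(r₂/r₁)/(2πk) = 1.883 ⇒ k = 0.7721/(2π·1.883) = 0.0653 W/m·K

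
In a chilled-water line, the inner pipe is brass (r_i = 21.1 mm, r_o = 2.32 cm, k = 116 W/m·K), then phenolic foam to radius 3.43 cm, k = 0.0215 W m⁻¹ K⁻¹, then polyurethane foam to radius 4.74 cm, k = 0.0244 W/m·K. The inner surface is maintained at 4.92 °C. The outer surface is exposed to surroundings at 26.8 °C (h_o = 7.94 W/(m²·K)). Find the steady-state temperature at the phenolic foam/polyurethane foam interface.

T = 16.6 °C

Series thermal resistances, inner to outer:
  R'_brass = ln(0.0232/0.0211)/(2πk) = 0.09488/(2π·116) = 1.302×10^-4 m·K/W
  R'_phenolic foam = ln(0.0343/0.0232)/(2πk) = 0.3910/(2π·0.0215) = 2.894 m·K/W
  R'_polyurethane foam = ln(0.0474/0.0343)/(2πk) = 0.3235/(2π·0.0244) = 2.110 m·K/W
  R'_conv,out = 1/(2πr h) = 1/(2π·0.0474·7.94) = 0.4229 m·K/W
ΣR = 1.302×10^-4 + 2.894 + 2.110 + 0.4229 = 5.427 m·K/W
Q' = ΔT/ΣR = (4.92 °C − 26.8 °C)/5.427 = -4.032 W/m
From the inner boundary to the phenolic foam/polyurethane foam interface, ΣR_partial = 2.894 m·K/W.
T_interface = T_in − Q'·ΣR_partial = 4.92 °C − (-4.032)(2.894) = 16.6 °C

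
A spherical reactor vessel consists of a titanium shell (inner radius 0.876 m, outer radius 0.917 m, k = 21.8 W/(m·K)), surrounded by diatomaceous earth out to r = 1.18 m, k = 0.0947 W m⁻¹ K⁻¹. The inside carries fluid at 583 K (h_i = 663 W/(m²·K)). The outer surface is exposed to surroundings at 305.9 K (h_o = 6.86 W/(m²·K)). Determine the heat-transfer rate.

Q = 1300 W

Series thermal resistances, inner to outer:
  R_conv,in = 1/(4πr²h) = 1/(4π·0.876²·663) = 1.564×10^-4 K/W
  R_titanium = (1/0.876 − 1/0.917)/(4πk) = 0.05104/(4π·21.8) = 1.863×10^-4 K/W
  R_diatomaceous earth = (1/0.917 − 1/1.18)/(4πk) = 0.2431/(4π·0.0947) = 0.2042 K/W
  R_conv,out = 1/(4πr²h) = 1/(4π·1.18²·6.86) = 0.008331 K/W
ΣR = 1.564×10^-4 + 1.863×10^-4 + 0.2042 + 0.008331 = 0.2129 K/W
Q = ΔT/ΣR = (583 K − 305.9 K)/0.2129 = 1300 W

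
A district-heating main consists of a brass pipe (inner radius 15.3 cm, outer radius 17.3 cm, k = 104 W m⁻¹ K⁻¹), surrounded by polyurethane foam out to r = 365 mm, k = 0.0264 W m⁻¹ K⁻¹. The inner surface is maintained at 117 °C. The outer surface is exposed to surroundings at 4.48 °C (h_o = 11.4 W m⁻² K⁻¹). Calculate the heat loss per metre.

Q' = 24.8 W/m

Series thermal resistances, inner to outer:
  R'_brass = ln(0.173/0.153)/(2πk) = 0.1229/(2π·104) = 1.880×10^-4 m·K/W
  R'_polyurethane foam = ln(0.365/0.173)/(2πk) = 0.7466/(2π·0.0264) = 4.501 m·K/W
  R'_conv,out = 1/(2πr h) = 1/(2π·0.365·11.4) = 0.03825 m·K/W
ΣR = 1.880×10^-4 + 4.501 + 0.03825 = 4.539 m·K/W
Q' = ΔT/ΣR = (117 °C − 4.48 °C)/4.539 = 24.8 W/m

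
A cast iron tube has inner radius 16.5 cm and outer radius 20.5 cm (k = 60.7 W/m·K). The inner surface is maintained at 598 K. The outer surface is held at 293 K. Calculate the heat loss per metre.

Q' = 5.36×10^5 W/m

Q' = 2πk·ΔT/ln(r₂/r₁) = 2π × 60.7 × 305 / ln(0.205/0.165) = 5.36×10^5 W/m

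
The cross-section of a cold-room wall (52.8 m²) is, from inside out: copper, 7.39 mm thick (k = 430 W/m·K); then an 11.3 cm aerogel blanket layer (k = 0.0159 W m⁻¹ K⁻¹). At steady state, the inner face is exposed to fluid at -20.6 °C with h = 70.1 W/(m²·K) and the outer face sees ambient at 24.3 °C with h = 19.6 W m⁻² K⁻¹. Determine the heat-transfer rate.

Series thermal resistances, inner to outer:
  R_conv,in = 1/(hA) = 1/(70.1·52.8) = 2.702×10^-4 K/W
  R_copper = L/(kA) = 0.00739/(430·52.8) = 3.255×10^-7 K/W
  R_aerogel blanket = L/(kA) = 0.113/(0.0159·52.8) = 0.1346 K/W
  R_conv,out = 1/(hA) = 1/(19.6·52.8) = 9.663×10^-4 K/W
ΣR = 2.702×10^-4 + 3.255×10^-7 + 0.1346 + 9.663×10^-4 = 0.1358 K/W
Q = ΔT/ΣR = (-20.6 °C − 24.3 °C)/0.1358 = -331 W
(Negative Q ⇒ heat flows inward; heat gain = 331 W.)

Q = 331 W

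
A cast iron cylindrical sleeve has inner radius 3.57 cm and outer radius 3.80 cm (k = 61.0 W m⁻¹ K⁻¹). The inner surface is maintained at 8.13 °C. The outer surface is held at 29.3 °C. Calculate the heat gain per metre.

Q' = 1.30×10^5 W/m

Q' = 2πk·ΔT/ln(r₂/r₁) = 2π × 61.0 × 21.17 / ln(0.0380/0.0357) = 1.30×10^5 W/m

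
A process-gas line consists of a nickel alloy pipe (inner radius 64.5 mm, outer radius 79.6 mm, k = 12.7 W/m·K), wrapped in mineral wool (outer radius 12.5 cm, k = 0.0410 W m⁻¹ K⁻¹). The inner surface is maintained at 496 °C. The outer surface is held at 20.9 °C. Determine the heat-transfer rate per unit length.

Q' = 271 W/m

Series thermal resistances, inner to outer:
  R'_nickel alloy = ln(0.0796/0.0645)/(2πk) = 0.2103/(2π·12.7) = 0.002636 m·K/W
  R'_mineral wool = ln(0.125/0.0796)/(2πk) = 0.4513/(2π·0.0410) = 1.752 m·K/W
ΣR = 0.002636 + 1.752 = 1.755 m·K/W
Q' = ΔT/ΣR = (496 °C − 20.9 °C)/1.755 = 271 W/m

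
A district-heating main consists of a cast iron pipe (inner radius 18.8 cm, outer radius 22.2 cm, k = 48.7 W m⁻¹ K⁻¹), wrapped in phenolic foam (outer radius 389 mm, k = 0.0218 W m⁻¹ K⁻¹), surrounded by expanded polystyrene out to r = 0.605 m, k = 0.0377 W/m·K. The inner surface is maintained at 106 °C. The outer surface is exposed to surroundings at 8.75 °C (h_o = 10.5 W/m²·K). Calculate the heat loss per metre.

Q' = 16.2 W/m

Series thermal resistances, inner to outer:
  R'_cast iron = ln(0.222/0.188)/(2πk) = 0.1662/(2π·48.7) = 5.433×10^-4 m·K/W
  R'_phenolic foam = ln(0.389/0.222)/(2πk) = 0.5609/(2π·0.0218) = 4.095 m·K/W
  R'_expanded polystyrene = ln(0.605/0.389)/(2πk) = 0.4416/(2π·0.0377) = 1.864 m·K/W
  R'_conv,out = 1/(2πr h) = 1/(2π·0.605·10.5) = 0.02505 m·K/W
ΣR = 5.433×10^-4 + 4.095 + 1.864 + 0.02505 = 5.985 m·K/W
Q' = ΔT/ΣR = (106 °C − 8.75 °C)/5.985 = 16.2 W/m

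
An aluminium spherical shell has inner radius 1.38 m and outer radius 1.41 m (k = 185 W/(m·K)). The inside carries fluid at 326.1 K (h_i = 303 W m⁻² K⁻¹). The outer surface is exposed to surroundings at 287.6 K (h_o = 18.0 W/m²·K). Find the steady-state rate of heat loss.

Series thermal resistances, inner to outer:
  R_conv,in = 1/(4πr²h) = 1/(4π·1.38²·303) = 1.379×10^-4 K/W
  R_aluminium = (1/1.38 − 1/1.41)/(4πk) = 0.01542/(4π·185) = 6.632×10^-6 K/W
  R_conv,out = 1/(4πr²h) = 1/(4π·1.41²·18.0) = 0.002224 K/W
ΣR = 1.379×10^-4 + 6.632×10^-6 + 0.002224 = 0.002369 K/W
Q = ΔT/ΣR = (326.1 K − 287.6 K)/0.002369 = 16300 W

Q = 16.3 kW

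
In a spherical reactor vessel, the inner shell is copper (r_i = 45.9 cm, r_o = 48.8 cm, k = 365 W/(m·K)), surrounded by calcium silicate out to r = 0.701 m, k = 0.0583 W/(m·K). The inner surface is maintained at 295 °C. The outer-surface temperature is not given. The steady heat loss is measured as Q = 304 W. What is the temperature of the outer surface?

Series resistances:
  R_copper = (1/0.459 − 1/0.488)/(4πk) = 0.1295/(4π·365) = 2.823×10^-5 K/W
  R_calcium silicate = (1/0.488 − 1/0.701)/(4πk) = 0.6226/(4π·0.0583) = 0.8499 K/W
ΣR = 0.8499 K/W
ΔT = Q·ΣR = 304 × 0.8499 = 258.4 K
Heat flows outward, so T_out = T_in − ΔT = 295 − 258.4 = 36.6 °C

T_out = 36.6 °C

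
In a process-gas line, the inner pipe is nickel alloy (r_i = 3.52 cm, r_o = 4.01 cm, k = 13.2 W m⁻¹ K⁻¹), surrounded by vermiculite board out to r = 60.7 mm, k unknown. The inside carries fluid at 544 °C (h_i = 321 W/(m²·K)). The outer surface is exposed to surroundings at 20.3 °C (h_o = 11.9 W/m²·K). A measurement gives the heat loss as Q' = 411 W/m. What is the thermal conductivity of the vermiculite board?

k = 0.0636 W/m·K

ΣR = ΔT/Q' = |544 − 20.3|/411 = 1.274 m·K/W
Known resistances:
  R'_conv,in = 1/(2πr h) = 1/(2π·0.0352·321) = 0.01409 m·K/W
  R'_nickel alloy = ln(0.0401/0.0352)/(2πk) = 0.1303/(2π·13.2) = 0.001571 m·K/W
  R'_conv,out = 1/(2πr h) = 1/(2π·0.0607·11.9) = 0.2203 m·K/W
R_vermiculite board = ΣR − ΣR_known = 1.274 − 0.2360 = 1.038 m·K/W
ln(r₂/r₁)/(2πk) = 1.038 ⇒ k = 0.4146/(2π·1.038) = 0.0636 W/m·K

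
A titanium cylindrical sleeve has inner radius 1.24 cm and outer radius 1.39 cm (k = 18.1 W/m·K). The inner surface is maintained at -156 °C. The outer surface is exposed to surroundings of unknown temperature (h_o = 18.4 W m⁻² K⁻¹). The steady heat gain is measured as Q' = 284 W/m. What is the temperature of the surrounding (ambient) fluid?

Series resistances:
  R'_titanium = ln(0.0139/0.0124)/(2πk) = 0.1142/(2π·18.1) = 0.001004 m·K/W
  R'_conv,out = 1/(2πr h) = 1/(2π·0.0139·18.4) = 0.6223 m·K/W
ΣR = 0.6233 m·K/W
ΔT = Q'·ΣR = 284 × 0.6233 = 177.0 K
Heat flows inward, so T_out = T_in + ΔT = -156 + 177.0 = 21.0 °C

T_out = 21.0 °C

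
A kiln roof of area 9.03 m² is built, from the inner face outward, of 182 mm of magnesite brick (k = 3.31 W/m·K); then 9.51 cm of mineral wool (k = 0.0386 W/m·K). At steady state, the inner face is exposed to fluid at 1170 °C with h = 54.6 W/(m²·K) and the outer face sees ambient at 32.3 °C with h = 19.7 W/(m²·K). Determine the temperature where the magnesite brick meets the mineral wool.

T = 1138 °C

Series thermal resistances, inner to outer:
  R_conv,in = 1/(hA) = 1/(54.6·9.03) = 0.002028 K/W
  R_magnesite brick = L/(kA) = 0.182/(3.31·9.03) = 0.006089 K/W
  R_mineral wool = L/(kA) = 0.0951/(0.0386·9.03) = 0.2728 K/W
  R_conv,out = 1/(hA) = 1/(19.7·9.03) = 0.005621 K/W
ΣR = 0.002028 + 0.006089 + 0.2728 + 0.005621 = 0.2865 K/W
Q = ΔT/ΣR = (1170 °C − 32.3 °C)/0.2865 = 3971 W
From the inner boundary to the magnesite brick/mineral wool interface, ΣR_partial = 0.008117 K/W.
T_interface = T_in − Q·ΣR_partial = 1170 °C − (3971)(0.008117) = 1138 °C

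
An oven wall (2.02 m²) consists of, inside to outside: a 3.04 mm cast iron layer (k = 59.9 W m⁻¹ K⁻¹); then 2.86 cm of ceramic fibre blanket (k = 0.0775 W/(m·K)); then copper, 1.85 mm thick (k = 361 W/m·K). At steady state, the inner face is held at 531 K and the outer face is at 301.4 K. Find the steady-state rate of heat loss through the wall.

Q = 1260 W

Series thermal resistances, inner to outer:
  R_cast iron = L/(kA) = 0.00304/(59.9·2.02) = 2.512×10^-5 K/W
  R_ceramic fibre blanket = L/(kA) = 0.0286/(0.0775·2.02) = 0.1827 K/W
  R_copper = L/(kA) = 0.00185/(361·2.02) = 2.537×10^-6 K/W
ΣR = 2.512×10^-5 + 0.1827 + 2.537×10^-6 = 0.1827 K/W
Q = ΔT/ΣR = (531 K − 301.4 K)/0.1827 = 1260 W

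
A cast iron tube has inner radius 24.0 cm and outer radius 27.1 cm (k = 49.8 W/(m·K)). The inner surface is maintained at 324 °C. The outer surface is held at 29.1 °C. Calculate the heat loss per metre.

Q' = 2πk·ΔT/ln(r₂/r₁) = 2π × 49.8 × 294.9 / ln(0.271/0.240) = 7.60×10^5 W/m

Q' = 7.60×10^5 W/m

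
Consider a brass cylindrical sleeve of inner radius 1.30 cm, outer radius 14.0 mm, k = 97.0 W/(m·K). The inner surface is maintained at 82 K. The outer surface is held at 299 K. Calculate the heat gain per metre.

Q' = 1780 kW/m

Q' = 2πk·ΔT/ln(r₂/r₁) = 2π × 97.0 × 217 / ln(0.0140/0.0130) = 1.78×10^6 W/m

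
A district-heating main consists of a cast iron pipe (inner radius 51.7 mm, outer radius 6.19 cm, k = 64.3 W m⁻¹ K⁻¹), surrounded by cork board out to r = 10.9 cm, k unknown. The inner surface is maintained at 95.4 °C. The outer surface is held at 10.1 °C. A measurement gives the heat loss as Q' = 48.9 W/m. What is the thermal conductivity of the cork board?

k = 0.0516 W/m·K

ΣR = ΔT/Q' = |95.4 − 10.1|/48.9 = 1.744 m·K/W
Known resistances:
  R'_cast iron = ln(0.0619/0.0517)/(2πk) = 0.1801/(2π·64.3) = 4.457×10^-4 m·K/W
R_cork board = ΣR − ΣR_known = 1.744 − 4.457×10^-4 = 1.744 m·K/W
ln(r₂/r₁)/(2πk) = 1.744 ⇒ k = 0.5658/(2π·1.744) = 0.0516 W/m·K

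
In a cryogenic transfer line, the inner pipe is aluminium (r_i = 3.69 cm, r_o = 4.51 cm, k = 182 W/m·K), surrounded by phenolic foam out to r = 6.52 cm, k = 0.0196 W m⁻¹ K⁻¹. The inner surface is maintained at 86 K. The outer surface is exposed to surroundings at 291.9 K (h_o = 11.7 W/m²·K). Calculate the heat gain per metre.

Treat each layer as a resistance in series:
  R'_aluminium = ln(0.0451/0.0369)/(2πk) = 0.2007/(2π·182) = 1.755×10^-4 m·K/W
  R'_phenolic foam = ln(0.0652/0.0451)/(2πk) = 0.3686/(2π·0.0196) = 2.993 m·K/W
  R'_conv,out = 1/(2πr h) = 1/(2π·0.0652·11.7) = 0.2086 m·K/W
ΣR = 1.755×10^-4 + 2.993 + 0.2086 = 3.202 m·K/W
Q' = ΔT/ΣR = (86 K − 291.9 K)/3.202 = -64.3 W/m
(Negative Q' ⇒ heat flows inward; heat gain = 64.3 W/m.)

Q' = 64.3 W/m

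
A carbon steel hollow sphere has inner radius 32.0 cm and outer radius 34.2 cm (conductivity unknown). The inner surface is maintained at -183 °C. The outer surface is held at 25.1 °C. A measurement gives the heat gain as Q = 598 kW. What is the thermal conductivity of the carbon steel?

ΣR = ΔT/Q = |-183 − 25.1|/5.98×10^5 = 3.480×10^-4 K/W
(1/r₁−1/r₂)/(4πk) = 3.480×10^-4 ⇒ k = 0.2010/(4π·3.480×10^-4) = 46.0 W/m·K

k = 46.0 W/m·K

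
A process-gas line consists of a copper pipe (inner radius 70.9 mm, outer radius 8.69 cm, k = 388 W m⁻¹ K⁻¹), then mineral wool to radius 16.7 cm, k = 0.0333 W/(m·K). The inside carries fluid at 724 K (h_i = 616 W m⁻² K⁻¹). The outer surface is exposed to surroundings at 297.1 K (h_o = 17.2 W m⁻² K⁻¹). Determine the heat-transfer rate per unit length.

Q' = 134 W/m

Treat each layer as a resistance in series:
  R'_conv,in = 1/(2πr h) = 1/(2π·0.0709·616) = 0.003644 m·K/W
  R'_copper = ln(0.0869/0.0709)/(2πk) = 0.2035/(2π·388) = 8.347×10^-5 m·K/W
  R'_mineral wool = ln(0.167/0.0869)/(2πk) = 0.6532/(2π·0.0333) = 3.122 m·K/W
  R'_conv,out = 1/(2πr h) = 1/(2π·0.167·17.2) = 0.05541 m·K/W
ΣR = 0.003644 + 8.347×10^-5 + 3.122 + 0.05541 = 3.181 m·K/W
Q' = ΔT/ΣR = (724 K − 297.1 K)/3.181 = 134 W/m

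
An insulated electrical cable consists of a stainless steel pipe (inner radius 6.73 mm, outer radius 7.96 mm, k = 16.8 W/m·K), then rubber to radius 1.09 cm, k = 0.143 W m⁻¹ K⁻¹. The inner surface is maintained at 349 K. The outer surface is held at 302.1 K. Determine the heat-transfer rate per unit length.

Q' = 133 W/m

Treat each layer as a resistance in series:
  R'_stainless steel = ln(0.00796/0.00673)/(2πk) = 0.1679/(2π·16.8) = 0.001590 m·K/W
  R'_rubber = ln(0.0109/0.00796)/(2πk) = 0.3143/(2π·0.143) = 0.3498 m·K/W
ΣR = 0.001590 + 0.3498 = 0.3514 m·K/W
Q' = ΔT/ΣR = (349 K − 302.1 K)/0.3514 = 133 W/m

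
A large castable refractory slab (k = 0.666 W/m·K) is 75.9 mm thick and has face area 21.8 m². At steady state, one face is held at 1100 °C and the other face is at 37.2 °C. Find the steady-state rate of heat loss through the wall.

Q = 203 kW

Q = kA·ΔT/L = 0.666 × 21.8 × |1100 °C − 37.2 °C| / 0.0759 = 2.03×10^5 W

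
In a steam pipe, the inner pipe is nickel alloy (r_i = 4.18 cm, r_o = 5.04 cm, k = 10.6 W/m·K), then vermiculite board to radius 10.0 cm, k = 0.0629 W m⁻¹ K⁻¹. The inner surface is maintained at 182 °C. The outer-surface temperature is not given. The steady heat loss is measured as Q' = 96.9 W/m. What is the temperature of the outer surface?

Series resistances:
  R'_nickel alloy = ln(0.0504/0.0418)/(2πk) = 0.1871/(2π·10.6) = 0.002809 m·K/W
  R'_vermiculite board = ln(0.100/0.0504)/(2πk) = 0.6852/(2π·0.0629) = 1.734 m·K/W
ΣR = 1.737 m·K/W
ΔT = Q'·ΣR = 96.9 × 1.737 = 168.3 K
Heat flows outward, so T_out = T_in − ΔT = 182 − 168.3 = 13.7 °C

T_out = 13.7 °C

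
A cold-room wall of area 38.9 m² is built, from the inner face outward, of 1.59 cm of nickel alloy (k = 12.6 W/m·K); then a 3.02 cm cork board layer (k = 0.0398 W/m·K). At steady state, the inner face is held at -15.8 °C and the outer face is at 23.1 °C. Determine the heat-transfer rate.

Q = 1990 W

Resistance network (inner→outer):
  R_nickel alloy = L/(kA) = 0.0159/(12.6·38.9) = 3.244×10^-5 K/W
  R_cork board = L/(kA) = 0.0302/(0.0398·38.9) = 0.01951 K/W
ΣR = 3.244×10^-5 + 0.01951 = 0.01954 K/W
Q = ΔT/ΣR = (-15.8 °C − 23.1 °C)/0.01954 = -1990 W
(Negative Q ⇒ heat flows inward; heat gain = 1990 W.)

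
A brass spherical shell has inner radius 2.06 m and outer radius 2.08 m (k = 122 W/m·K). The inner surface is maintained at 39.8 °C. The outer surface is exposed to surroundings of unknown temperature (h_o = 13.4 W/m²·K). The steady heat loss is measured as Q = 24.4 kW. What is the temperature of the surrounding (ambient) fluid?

T_out = 6.23 °C

Sum the resistances:
  R_brass = (1/2.06 − 1/2.08)/(4πk) = 0.004668/(4π·122) = 3.045×10^-6 K/W
  R_conv,out = 1/(4πr²h) = 1/(4π·2.08²·13.4) = 0.001373 K/W
ΣR = 0.001376 K/W
ΔT = Q·ΣR = 24400 × 0.001376 = 33.57 K
Heat flows outward, so T_out = T_in − ΔT = 39.8 − 33.57 = 6.23 °C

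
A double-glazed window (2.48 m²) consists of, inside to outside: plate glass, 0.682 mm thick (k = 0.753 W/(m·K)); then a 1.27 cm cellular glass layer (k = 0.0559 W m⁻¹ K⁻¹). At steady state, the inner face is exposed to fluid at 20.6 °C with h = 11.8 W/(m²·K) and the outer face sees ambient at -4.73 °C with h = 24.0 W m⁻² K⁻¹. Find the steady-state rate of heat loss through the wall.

Resistance network (inner→outer):
  R_conv,in = 1/(hA) = 1/(11.8·2.48) = 0.03417 K/W
  R_plate glass = L/(kA) = 6.82×10^-4/(0.753·2.48) = 3.652×10^-4 K/W
  R_cellular glass = L/(kA) = 0.0127/(0.0559·2.48) = 0.09161 K/W
  R_conv,out = 1/(hA) = 1/(24.0·2.48) = 0.01680 K/W
ΣR = 0.03417 + 3.652×10^-4 + 0.09161 + 0.01680 = 0.1429 K/W
Q = ΔT/ΣR = (20.6 °C − -4.73 °C)/0.1429 = 177 W

Q = 177 W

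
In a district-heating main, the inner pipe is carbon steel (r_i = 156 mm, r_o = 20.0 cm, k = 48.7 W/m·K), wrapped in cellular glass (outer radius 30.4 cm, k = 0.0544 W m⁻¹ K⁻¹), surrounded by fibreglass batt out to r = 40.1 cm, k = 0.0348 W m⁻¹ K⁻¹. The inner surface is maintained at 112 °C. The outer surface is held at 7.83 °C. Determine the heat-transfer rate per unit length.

Resistance network (inner→outer):
  R'_carbon steel = ln(0.200/0.156)/(2πk) = 0.2485/(2π·48.7) = 8.120×10^-4 m·K/W
  R'_cellular glass = ln(0.304/0.200)/(2πk) = 0.4187/(2π·0.0544) = 1.225 m·K/W
  R'_fibreglass batt = ln(0.401/0.304)/(2πk) = 0.2769/(2π·0.0348) = 1.267 m·K/W
ΣR = 8.120×10^-4 + 1.225 + 1.267 = 2.493 m·K/W
Q' = ΔT/ΣR = (112 °C − 7.83 °C)/2.493 = 41.8 W/m

Q' = 41.8 W/m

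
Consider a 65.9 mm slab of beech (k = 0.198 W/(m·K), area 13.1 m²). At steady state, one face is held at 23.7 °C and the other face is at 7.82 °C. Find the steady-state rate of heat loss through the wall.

Q = 625 W

Q = kA·ΔT/L = 0.198 × 13.1 × |23.7 °C − 7.82 °C| / 0.0659 = 625 W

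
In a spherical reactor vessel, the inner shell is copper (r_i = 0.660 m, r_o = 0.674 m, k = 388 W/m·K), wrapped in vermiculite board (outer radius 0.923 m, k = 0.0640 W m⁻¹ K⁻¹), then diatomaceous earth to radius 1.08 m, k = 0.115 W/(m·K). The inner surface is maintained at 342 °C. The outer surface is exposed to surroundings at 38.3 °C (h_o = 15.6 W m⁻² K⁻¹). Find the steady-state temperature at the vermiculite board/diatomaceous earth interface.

Treat each layer as a resistance in series:
  R_copper = (1/0.660 − 1/0.674)/(4πk) = 0.03147/(4π·388) = 6.455×10^-6 K/W
  R_vermiculite board = (1/0.674 − 1/0.923)/(4πk) = 0.4003/(4π·0.0640) = 0.4977 K/W
  R_diatomaceous earth = (1/0.923 − 1/1.08)/(4πk) = 0.1575/(4π·0.115) = 0.1090 K/W
  R_conv,out = 1/(4πr²h) = 1/(4π·1.08²·15.6) = 0.004373 K/W
ΣR = 6.455×10^-6 + 0.4977 + 0.1090 + 0.004373 = 0.6111 K/W
Q = ΔT/ΣR = (342 °C − 38.3 °C)/0.6111 = 497.0 W
From the inner boundary to the vermiculite board/diatomaceous earth interface, ΣR_partial = 0.4977 K/W.
T_interface = T_in − Q·ΣR_partial = 342 °C − (497.0)(0.4977) = 94.6 °C

T = 94.6 °C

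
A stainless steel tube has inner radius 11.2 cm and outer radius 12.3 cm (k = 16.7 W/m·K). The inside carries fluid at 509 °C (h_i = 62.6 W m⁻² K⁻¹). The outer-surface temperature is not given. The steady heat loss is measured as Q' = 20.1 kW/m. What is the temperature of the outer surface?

T_out = 34.8 °C

Sum the resistances:
  R'_conv,in = 1/(2πr h) = 1/(2π·0.112·62.6) = 0.02270 m·K/W
  R'_stainless steel = ln(0.123/0.112)/(2πk) = 0.09369/(2π·16.7) = 8.928×10^-4 m·K/W
ΣR = 0.02359 m·K/W
ΔT = Q'·ΣR = 20100 × 0.02359 = 474.2 K
Heat flows outward, so T_out = T_in − ΔT = 509 − 474.2 = 34.8 °C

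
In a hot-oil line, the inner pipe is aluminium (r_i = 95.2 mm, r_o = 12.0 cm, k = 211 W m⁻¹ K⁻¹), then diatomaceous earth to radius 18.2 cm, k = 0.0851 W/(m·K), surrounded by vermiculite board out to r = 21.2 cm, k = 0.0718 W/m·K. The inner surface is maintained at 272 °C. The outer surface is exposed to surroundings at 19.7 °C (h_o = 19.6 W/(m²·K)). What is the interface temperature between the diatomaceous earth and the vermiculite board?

Treat each layer as a resistance in series:
  R'_aluminium = ln(0.120/0.0952)/(2πk) = 0.2315/(2π·211) = 1.746×10^-4 m·K/W
  R'_diatomaceous earth = ln(0.182/0.120)/(2πk) = 0.4165/(2π·0.0851) = 0.7790 m·K/W
  R'_vermiculite board = ln(0.212/0.182)/(2πk) = 0.1526/(2π·0.0718) = 0.3382 m·K/W
  R'_conv,out = 1/(2πr h) = 1/(2π·0.212·19.6) = 0.03830 m·K/W
ΣR = 1.746×10^-4 + 0.7790 + 0.3382 + 0.03830 = 1.156 m·K/W
Q' = ΔT/ΣR = (272 °C − 19.7 °C)/1.156 = 218.3 W/m
From the inner boundary to the diatomaceous earth/vermiculite board interface, ΣR_partial = 0.7792 m·K/W.
T_interface = T_in − Q'·ΣR_partial = 272 °C − (218.3)(0.7792) = 102 °C

T = 102 °C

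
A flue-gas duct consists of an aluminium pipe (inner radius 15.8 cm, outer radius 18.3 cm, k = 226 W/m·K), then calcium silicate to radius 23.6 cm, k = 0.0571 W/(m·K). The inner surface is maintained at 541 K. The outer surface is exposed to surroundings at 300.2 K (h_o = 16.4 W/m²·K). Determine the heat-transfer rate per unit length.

Series thermal resistances, inner to outer:
  R'_aluminium = ln(0.183/0.158)/(2πk) = 0.1469/(2π·226) = 1.034×10^-4 m·K/W
  R'_calcium silicate = ln(0.236/0.183)/(2πk) = 0.2543/(2π·0.0571) = 0.7089 m·K/W
  R'_conv,out = 1/(2πr h) = 1/(2π·0.236·16.4) = 0.04112 m·K/W
ΣR = 1.034×10^-4 + 0.7089 + 0.04112 = 0.7501 m·K/W
Q' = ΔT/ΣR = (541 K − 300.2 K)/0.7501 = 321 W/m

Q' = 321 W/m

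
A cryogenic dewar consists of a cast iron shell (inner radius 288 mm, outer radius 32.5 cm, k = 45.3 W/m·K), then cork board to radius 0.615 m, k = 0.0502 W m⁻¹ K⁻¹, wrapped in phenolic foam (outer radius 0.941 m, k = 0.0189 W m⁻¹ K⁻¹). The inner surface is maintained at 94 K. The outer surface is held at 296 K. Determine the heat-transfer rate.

Q = 43.2 W

Series thermal resistances, inner to outer:
  R_cast iron = (1/0.288 − 1/0.325)/(4πk) = 0.3953/(4π·45.3) = 6.944×10^-4 K/W
  R_cork board = (1/0.325 − 1/0.615)/(4πk) = 1.451/(4π·0.0502) = 2.300 K/W
  R_phenolic foam = (1/0.615 − 1/0.941)/(4πk) = 0.5633/(4π·0.0189) = 2.372 K/W
ΣR = 6.944×10^-4 + 2.300 + 2.372 = 4.673 K/W
Q = ΔT/ΣR = (94 K − 296 K)/4.673 = -43.2 W
(Negative Q ⇒ heat flows inward; heat gain = 43.2 W.)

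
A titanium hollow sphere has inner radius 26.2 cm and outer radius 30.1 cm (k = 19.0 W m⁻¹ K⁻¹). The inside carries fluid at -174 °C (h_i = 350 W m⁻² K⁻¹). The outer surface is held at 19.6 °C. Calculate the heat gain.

Resistance network (inner→outer):
  R_conv,in = 1/(4πr²h) = 1/(4π·0.262²·350) = 0.003312 K/W
  R_titanium = (1/0.262 − 1/0.301)/(4πk) = 0.4945/(4π·19.0) = 0.002071 K/W
ΣR = 0.003312 + 0.002071 = 0.005383 K/W
Q = ΔT/ΣR = (-174 °C − 19.6 °C)/0.005383 = -36000 W
(Negative Q ⇒ heat flows inward; heat gain = 36000 W.)

Q = 36.0 kW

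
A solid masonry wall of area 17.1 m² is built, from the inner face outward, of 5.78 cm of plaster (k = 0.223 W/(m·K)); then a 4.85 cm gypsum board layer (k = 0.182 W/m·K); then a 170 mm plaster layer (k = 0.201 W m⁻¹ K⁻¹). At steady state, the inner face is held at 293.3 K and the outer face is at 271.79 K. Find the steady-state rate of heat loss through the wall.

Series thermal resistances, inner to outer:
  R_plaster = L/(kA) = 0.0578/(0.223·17.1) = 0.01516 K/W
  R_gypsum board = L/(kA) = 0.0485/(0.182·17.1) = 0.01558 K/W
  R_plaster = L/(kA) = 0.170/(0.201·17.1) = 0.04946 K/W
ΣR = 0.01516 + 0.01558 + 0.04946 = 0.08020 K/W
Q = ΔT/ΣR = (293.3 K − 271.79 K)/0.08020 = 268 W

Q = 268 W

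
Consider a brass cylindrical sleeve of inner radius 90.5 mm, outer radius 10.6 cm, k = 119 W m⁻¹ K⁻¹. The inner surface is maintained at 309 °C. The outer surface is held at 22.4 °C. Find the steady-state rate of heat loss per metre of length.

Q' = 1360 kW/m

Q' = 2πk·ΔT/ln(r₂/r₁) = 2π × 119 × 286.6 / ln(0.106/0.0905) = 1.36×10^6 W/m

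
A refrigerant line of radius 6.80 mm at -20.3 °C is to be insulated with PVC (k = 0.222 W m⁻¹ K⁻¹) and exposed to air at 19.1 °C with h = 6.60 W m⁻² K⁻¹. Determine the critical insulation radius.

For a cylinder, r_cr = k_ins/h = 0.222/6.60 = 0.0336 m = 3.36 cm

r_cr = 3.36 cm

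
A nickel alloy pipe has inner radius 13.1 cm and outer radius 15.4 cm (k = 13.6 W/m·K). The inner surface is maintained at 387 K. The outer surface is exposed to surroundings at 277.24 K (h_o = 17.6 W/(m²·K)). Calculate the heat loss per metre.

Treat each layer as a resistance in series:
  R'_nickel alloy = ln(0.154/0.131)/(2πk) = 0.1618/(2π·13.6) = 0.001893 m·K/W
  R'_conv,out = 1/(2πr h) = 1/(2π·0.154·17.6) = 0.05872 m·K/W
ΣR = 0.001893 + 0.05872 = 0.06061 m·K/W
Q' = ΔT/ΣR = (387 K − 277.24 K)/0.06061 = 1810 W/m

Q' = 1810 W/m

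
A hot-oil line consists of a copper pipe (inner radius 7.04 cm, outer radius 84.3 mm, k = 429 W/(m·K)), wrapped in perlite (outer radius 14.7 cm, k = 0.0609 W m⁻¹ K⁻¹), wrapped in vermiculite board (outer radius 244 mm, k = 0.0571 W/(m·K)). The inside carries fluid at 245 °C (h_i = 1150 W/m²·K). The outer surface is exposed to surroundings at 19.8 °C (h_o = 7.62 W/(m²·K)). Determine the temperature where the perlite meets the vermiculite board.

T = 134 °C

Series thermal resistances, inner to outer:
  R'_conv,in = 1/(2πr h) = 1/(2π·0.0704·1150) = 0.001966 m·K/W
  R'_copper = ln(0.0843/0.0704)/(2πk) = 0.1802/(2π·429) = 6.685×10^-5 m·K/W
  R'_perlite = ln(0.147/0.0843)/(2πk) = 0.5561/(2π·0.0609) = 1.453 m·K/W
  R'_vermiculite board = ln(0.244/0.147)/(2πk) = 0.5067/(2π·0.0571) = 1.412 m·K/W
  R'_conv,out = 1/(2πr h) = 1/(2π·0.244·7.62) = 0.08560 m·K/W
ΣR = 0.001966 + 6.685×10^-5 + 1.453 + 1.412 + 0.08560 = 2.953 m·K/W
Q' = ΔT/ΣR = (245 °C − 19.8 °C)/2.953 = 76.26 W/m
From the inner boundary to the perlite/vermiculite board interface, ΣR_partial = 1.455 m·K/W.
T_interface = T_in − Q'·ΣR_partial = 245 °C − (76.26)(1.455) = 134 °C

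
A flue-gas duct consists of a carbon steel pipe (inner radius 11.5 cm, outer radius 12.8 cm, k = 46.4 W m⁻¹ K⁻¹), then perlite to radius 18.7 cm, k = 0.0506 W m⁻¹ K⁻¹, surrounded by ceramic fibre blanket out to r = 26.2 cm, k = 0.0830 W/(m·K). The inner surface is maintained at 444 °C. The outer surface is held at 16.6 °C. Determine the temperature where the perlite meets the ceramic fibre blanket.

Resistance network (inner→outer):
  R'_carbon steel = ln(0.128/0.115)/(2πk) = 0.1071/(2π·46.4) = 3.674×10^-4 m·K/W
  R'_perlite = ln(0.187/0.128)/(2πk) = 0.3791/(2π·0.0506) = 1.192 m·K/W
  R'_ceramic fibre blanket = ln(0.262/0.187)/(2πk) = 0.3372/(2π·0.0830) = 0.6467 m·K/W
ΣR = 3.674×10^-4 + 1.192 + 0.6467 = 1.839 m·K/W
Q' = ΔT/ΣR = (444 °C − 16.6 °C)/1.839 = 232.4 W/m
From the inner boundary to the perlite/ceramic fibre blanket interface, ΣR_partial = 1.192 m·K/W.
T_interface = T_in − Q'·ΣR_partial = 444 °C − (232.4)(1.192) = 167 °C

T = 167 °C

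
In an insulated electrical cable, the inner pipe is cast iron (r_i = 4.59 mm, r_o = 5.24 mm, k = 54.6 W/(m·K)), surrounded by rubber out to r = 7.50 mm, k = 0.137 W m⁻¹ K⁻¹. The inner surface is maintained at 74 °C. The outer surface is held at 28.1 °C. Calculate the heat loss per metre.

Q' = 110 W/m

Treat each layer as a resistance in series:
  R'_cast iron = ln(0.00524/0.00459)/(2πk) = 0.1324/(2π·54.6) = 3.861×10^-4 m·K/W
  R'_rubber = ln(0.00750/0.00524)/(2πk) = 0.3586/(2π·0.137) = 0.4166 m·K/W
ΣR = 3.861×10^-4 + 0.4166 = 0.4170 m·K/W
Q' = ΔT/ΣR = (74 °C − 28.1 °C)/0.4170 = 110 W/m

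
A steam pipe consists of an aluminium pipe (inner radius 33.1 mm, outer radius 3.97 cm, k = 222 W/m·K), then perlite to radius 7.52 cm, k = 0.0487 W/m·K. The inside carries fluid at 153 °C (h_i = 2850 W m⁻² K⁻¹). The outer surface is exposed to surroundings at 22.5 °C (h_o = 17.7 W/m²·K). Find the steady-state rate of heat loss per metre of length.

Resistance network (inner→outer):
  R'_conv,in = 1/(2πr h) = 1/(2π·0.0331·2850) = 0.001687 m·K/W
  R'_aluminium = ln(0.0397/0.0331)/(2πk) = 0.1818/(2π·222) = 1.303×10^-4 m·K/W
  R'_perlite = ln(0.0752/0.0397)/(2πk) = 0.6388/(2π·0.0487) = 2.088 m·K/W
  R'_conv,out = 1/(2πr h) = 1/(2π·0.0752·17.7) = 0.1196 m·K/W
ΣR = 0.001687 + 1.303×10^-4 + 2.088 + 0.1196 = 2.209 m·K/W
Q' = ΔT/ΣR = (153 °C − 22.5 °C)/2.209 = 59.1 W/m

Q' = 59.1 W/m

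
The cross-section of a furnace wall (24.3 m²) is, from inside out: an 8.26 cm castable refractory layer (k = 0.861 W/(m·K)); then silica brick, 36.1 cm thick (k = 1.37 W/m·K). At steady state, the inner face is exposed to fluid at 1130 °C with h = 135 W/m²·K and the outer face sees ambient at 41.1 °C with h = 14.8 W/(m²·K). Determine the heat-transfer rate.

Series thermal resistances, inner to outer:
  R_conv,in = 1/(hA) = 1/(135·24.3) = 3.048×10^-4 K/W
  R_castable refractory = L/(kA) = 0.0826/(0.861·24.3) = 0.003948 K/W
  R_silica brick = L/(kA) = 0.361/(1.37·24.3) = 0.01084 K/W
  R_conv,out = 1/(hA) = 1/(14.8·24.3) = 0.002781 K/W
ΣR = 3.048×10^-4 + 0.003948 + 0.01084 + 0.002781 = 0.01787 K/W
Q = ΔT/ΣR = (1130 °C − 41.1 °C)/0.01787 = 60900 W

Q = 60900 W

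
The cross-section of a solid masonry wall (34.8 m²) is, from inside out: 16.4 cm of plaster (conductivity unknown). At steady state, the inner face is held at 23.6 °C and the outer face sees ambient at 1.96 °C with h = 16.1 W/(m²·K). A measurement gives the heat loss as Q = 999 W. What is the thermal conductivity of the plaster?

k = 0.237 W/m·K

ΣR = ΔT/Q = |23.6 − 1.96|/999 = 0.02166 K/W
Known resistances:
  R_conv,out = 1/(hA) = 1/(16.1·34.8) = 0.001785 K/W
R_plaster = ΣR − ΣR_known = 0.02166 − 0.001785 = 0.01988 K/W
L/(kA) = 0.01988 ⇒ k = 0.164/(0.01988·34.8) = 0.237 W/m·K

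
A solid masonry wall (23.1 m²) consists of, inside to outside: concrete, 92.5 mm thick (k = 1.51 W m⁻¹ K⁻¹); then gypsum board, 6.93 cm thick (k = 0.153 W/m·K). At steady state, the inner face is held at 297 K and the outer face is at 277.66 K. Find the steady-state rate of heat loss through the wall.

Resistance network (inner→outer):
  R_concrete = L/(kA) = 0.0925/(1.51·23.1) = 0.002652 K/W
  R_gypsum board = L/(kA) = 0.0693/(0.153·23.1) = 0.01961 K/W
ΣR = 0.002652 + 0.01961 = 0.02226 K/W
Q = ΔT/ΣR = (297 K − 277.66 K)/0.02226 = 869 W

Q = 869 W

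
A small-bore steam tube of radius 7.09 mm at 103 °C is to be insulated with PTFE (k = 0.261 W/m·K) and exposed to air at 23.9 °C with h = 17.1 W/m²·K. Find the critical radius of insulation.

For a cylinder, r_cr = k_ins/h = 0.261/17.1 = 0.0153 m = 1.53 cm

r_cr = 1.53 cm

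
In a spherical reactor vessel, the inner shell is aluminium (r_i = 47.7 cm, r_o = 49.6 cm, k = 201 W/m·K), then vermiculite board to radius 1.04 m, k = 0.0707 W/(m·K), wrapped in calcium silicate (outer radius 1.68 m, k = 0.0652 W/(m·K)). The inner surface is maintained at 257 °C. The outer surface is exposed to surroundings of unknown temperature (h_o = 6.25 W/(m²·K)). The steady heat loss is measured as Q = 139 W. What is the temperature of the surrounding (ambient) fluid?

Series resistances:
  R_aluminium = (1/0.477 − 1/0.496)/(4πk) = 0.08031/(4π·201) = 3.179×10^-5 K/W
  R_vermiculite board = (1/0.496 − 1/1.04)/(4πk) = 1.055/(4π·0.0707) = 1.187 K/W
  R_calcium silicate = (1/1.04 − 1/1.68)/(4πk) = 0.3663/(4π·0.0652) = 0.4471 K/W
  R_conv,out = 1/(4πr²h) = 1/(4π·1.68²·6.25) = 0.004511 K/W
ΣR = 1.639 K/W
ΔT = Q·ΣR = 139 × 1.639 = 227.8 K
Heat flows outward, so T_out = T_in − ΔT = 257 − 227.8 = 29.2 °C

T_out = 29.2 °C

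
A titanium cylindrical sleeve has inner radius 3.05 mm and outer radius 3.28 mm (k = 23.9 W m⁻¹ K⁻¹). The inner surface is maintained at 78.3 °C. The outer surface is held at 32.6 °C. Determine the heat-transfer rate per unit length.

Q' = 2πk·ΔT/ln(r₂/r₁) = 2π × 23.9 × 45.7 / ln(0.00328/0.00305) = 94400 W/m

Q' = 94.4 kW/m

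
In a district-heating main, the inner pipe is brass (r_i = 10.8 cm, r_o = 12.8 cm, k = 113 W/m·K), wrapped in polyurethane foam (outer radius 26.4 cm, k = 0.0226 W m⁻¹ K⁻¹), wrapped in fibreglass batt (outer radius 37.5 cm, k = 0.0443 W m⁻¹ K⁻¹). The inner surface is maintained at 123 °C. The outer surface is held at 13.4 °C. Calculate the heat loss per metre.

Q' = 17.2 W/m

Resistance network (inner→outer):
  R'_brass = ln(0.128/0.108)/(2πk) = 0.1699/(2π·113) = 2.393×10^-4 m·K/W
  R'_polyurethane foam = ln(0.264/0.128)/(2πk) = 0.7239/(2π·0.0226) = 5.098 m·K/W
  R'_fibreglass batt = ln(0.375/0.264)/(2πk) = 0.3510/(2π·0.0443) = 1.261 m·K/W
ΣR = 2.393×10^-4 + 5.098 + 1.261 = 6.359 m·K/W
Q' = ΔT/ΣR = (123 °C − 13.4 °C)/6.359 = 17.2 W/m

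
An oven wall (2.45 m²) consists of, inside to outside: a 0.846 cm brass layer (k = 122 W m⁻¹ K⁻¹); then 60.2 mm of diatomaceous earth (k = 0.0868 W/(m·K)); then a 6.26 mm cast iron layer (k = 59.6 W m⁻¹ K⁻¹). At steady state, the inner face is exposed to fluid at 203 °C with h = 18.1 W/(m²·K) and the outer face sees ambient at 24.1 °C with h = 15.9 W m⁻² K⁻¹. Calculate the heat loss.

Q = 540 W

Resistance network (inner→outer):
  R_conv,in = 1/(hA) = 1/(18.1·2.45) = 0.02255 K/W
  R_brass = L/(kA) = 0.00846/(122·2.45) = 2.830×10^-5 K/W
  R_diatomaceous earth = L/(kA) = 0.0602/(0.0868·2.45) = 0.2831 K/W
  R_cast iron = L/(kA) = 0.00626/(59.6·2.45) = 4.287×10^-5 K/W
  R_conv,out = 1/(hA) = 1/(15.9·2.45) = 0.02567 K/W
ΣR = 0.02255 + 2.830×10^-5 + 0.2831 + 4.287×10^-5 + 0.02567 = 0.3314 K/W
Q = ΔT/ΣR = (203 °C − 24.1 °C)/0.3314 = 540 W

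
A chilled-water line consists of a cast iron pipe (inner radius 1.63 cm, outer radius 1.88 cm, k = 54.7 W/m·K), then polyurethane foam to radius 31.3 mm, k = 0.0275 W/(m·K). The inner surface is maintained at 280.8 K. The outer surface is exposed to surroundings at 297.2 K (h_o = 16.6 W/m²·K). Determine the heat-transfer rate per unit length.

Series thermal resistances, inner to outer:
  R'_cast iron = ln(0.0188/0.0163)/(2πk) = 0.1427/(2π·54.7) = 4.152×10^-4 m·K/W
  R'_polyurethane foam = ln(0.0313/0.0188)/(2πk) = 0.5098/(2π·0.0275) = 2.950 m·K/W
  R'_conv,out = 1/(2πr h) = 1/(2π·0.0313·16.6) = 0.3063 m·K/W
ΣR = 4.152×10^-4 + 2.950 + 0.3063 = 3.257 m·K/W
Q' = ΔT/ΣR = (280.8 K − 297.2 K)/3.257 = -5.04 W/m
(Negative Q' ⇒ heat flows inward; heat gain = 5.04 W/m.)

Q' = 5.04 W/m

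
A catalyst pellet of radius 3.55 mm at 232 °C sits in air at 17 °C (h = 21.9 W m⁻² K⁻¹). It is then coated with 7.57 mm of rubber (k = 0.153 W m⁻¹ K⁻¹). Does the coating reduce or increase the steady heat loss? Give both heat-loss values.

Critical radius for a sphere: r_cr = 2k/h = 0.0140 m = 1.40 cm.
Outer radius after coating: r₂ = 0.00355 + 0.00757 = 0.01112 m.
Since r₁ < r_cr and r₂ ≤ r_cr, the coating moves toward the maximum at r_cr — heat loss rises.
Bare: R = 1/(4πr₁²h) = 288.3 K/W; Q = 215/288.3 = 0.746 W.
Coated: R = R_cond + R_conv = 129.1 K/W; Q = 215/129.1 = 1.67 W.

increases: 0.746 → 1.67 W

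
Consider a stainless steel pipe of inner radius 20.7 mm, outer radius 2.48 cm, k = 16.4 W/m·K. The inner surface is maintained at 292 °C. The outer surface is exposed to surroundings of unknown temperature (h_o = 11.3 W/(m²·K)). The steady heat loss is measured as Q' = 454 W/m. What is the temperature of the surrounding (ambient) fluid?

Sum the resistances:
  R'_stainless steel = ln(0.0248/0.0207)/(2πk) = 0.1807/(2π·16.4) = 0.001754 m·K/W
  R'_conv,out = 1/(2πr h) = 1/(2π·0.0248·11.3) = 0.5679 m·K/W
ΣR = 0.5697 m·K/W
ΔT = Q'·ΣR = 454 × 0.5697 = 258.6 K
Heat flows outward, so T_out = T_in − ΔT = 292 − 258.6 = 33.4 °C

T_out = 33.4 °C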